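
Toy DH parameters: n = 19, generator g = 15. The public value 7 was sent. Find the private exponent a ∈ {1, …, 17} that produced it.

12

Try successive powers of 15 modulo 19:
15^1 ≡ 15
15^2 ≡ 16
15^3 ≡ 12
15^4 ≡ 9
15^5 ≡ 2
15^6 ≡ 11
15^7 ≡ 13
15^8 ≡ 5
15^9 ≡ 18
15^10 ≡ 4
15^11 ≡ 3
15^12 ≡ 7
Found: a = 12.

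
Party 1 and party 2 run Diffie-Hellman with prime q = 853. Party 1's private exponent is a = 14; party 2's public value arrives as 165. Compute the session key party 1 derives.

Shared key K = 165^14 mod 853.
165^1 ≡ 165 (mod 853)
165^2 = (165^1)^2 ≡ 165^2 = 27225 ≡ 782 (mod 853)
165^4 = (165^2)^2 ≡ 782^2 = 611524 ≡ 776 (mod 853)
165^8 = (165^4)^2 ≡ 776^2 = 602176 ≡ 811 (mod 853)
165^14 = 165^8 · 165^4 · 165^2 ≡ 811 · 776 · 782 ≡ 696 (mod 853).

696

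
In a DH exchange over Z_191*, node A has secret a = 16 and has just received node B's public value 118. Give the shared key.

Shared key K = 118^16 mod 191.
118^1 ≡ 118 (mod 191)
118^2 = (118^1)^2 ≡ 118^2 = 13924 ≡ 172 (mod 191)
118^4 = (118^2)^2 ≡ 172^2 = 29584 ≡ 170 (mod 191)
118^8 = (118^4)^2 ≡ 170^2 = 28900 ≡ 59 (mod 191)
118^16 = (118^8)^2 ≡ 59^2 = 3481 ≡ 43 (mod 191)

43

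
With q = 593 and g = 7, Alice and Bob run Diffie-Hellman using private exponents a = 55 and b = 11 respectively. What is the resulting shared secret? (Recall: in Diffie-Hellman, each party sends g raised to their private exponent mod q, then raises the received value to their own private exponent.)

532

Bob sends B = g^b mod q = 7^11 mod 593.
7^1 ≡ 7 (mod 593)
7^2 = (7^1)^2 ≡ 7^2 = 49 ≡ 49 (mod 593)
7^4 = (7^2)^2 ≡ 49^2 = 2401 ≡ 29 (mod 593)
7^8 = (7^4)^2 ≡ 29^2 = 841 ≡ 248 (mod 593)
7^11 = 7^8 · 7^2 · 7^1 ≡ 248 · 49 · 7 ≡ 265 (mod 593).
So B = 265. Alice then computes K = B^a mod q = 265^55 mod 593.
265^1 ≡ 265 (mod 593)
265^2 = (265^1)^2 ≡ 265^2 = 70225 ≡ 251 (mod 593)
265^4 = (265^2)^2 ≡ 251^2 = 63001 ≡ 143 (mod 593)
265^8 = (265^4)^2 ≡ 143^2 = 20449 ≡ 287 (mod 593)
265^16 = (265^8)^2 ≡ 287^2 = 82369 ≡ 535 (mod 593)
265^32 = (265^16)^2 ≡ 535^2 = 286225 ≡ 399 (mod 593)
265^55 = 265^32 · 265^16 · 265^4 · 265^2 · 265^1 ≡ 399 · 535 · 143 · 251 · 265 ≡ 532 (mod 593).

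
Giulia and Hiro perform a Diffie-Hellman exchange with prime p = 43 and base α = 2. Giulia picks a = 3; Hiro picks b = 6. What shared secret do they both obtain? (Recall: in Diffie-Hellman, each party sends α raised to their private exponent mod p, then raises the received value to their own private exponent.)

16

Hiro sends B = α^b mod p = 2^6 mod 43.
2^1 ≡ 2 (mod 43)
2^2 = (2^1)^2 ≡ 2^2 = 4 ≡ 4 (mod 43)
2^4 = (2^2)^2 ≡ 4^2 = 16 ≡ 16 (mod 43)
2^6 = 2^4 · 2^2 ≡ 16 · 4 ≡ 21 (mod 43).
So B = 21. Giulia then computes K = B^a mod p = 21^3 mod 43.
21^1 ≡ 21 (mod 43)
21^2 = (21^1)^2 ≡ 21^2 = 441 ≡ 11 (mod 43)
21^3 = 21^2 · 21^1 ≡ 11 · 21 ≡ 16 (mod 43).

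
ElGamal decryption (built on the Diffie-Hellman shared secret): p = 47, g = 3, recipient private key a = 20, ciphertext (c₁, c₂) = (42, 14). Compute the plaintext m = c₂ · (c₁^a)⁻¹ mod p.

Shared mask s = c₁^a mod p = 42^20 mod 47.
42^1 ≡ 42 (mod 47)
42^2 = (42^1)^2 ≡ 42^2 = 1764 ≡ 25 (mod 47)
42^4 = (42^2)^2 ≡ 25^2 = 625 ≡ 14 (mod 47)
42^8 = (42^4)^2 ≡ 14^2 = 196 ≡ 8 (mod 47)
42^16 = (42^8)^2 ≡ 8^2 = 64 ≡ 17 (mod 47)
42^20 = 42^16 · 42^4 ≡ 17 · 14 ≡ 3 (mod 47).
So s = 3; s⁻¹ ≡ 16 (mod 47).
m = c₂ · s⁻¹ mod 47 = 14 · 16 mod 47 = 36.

36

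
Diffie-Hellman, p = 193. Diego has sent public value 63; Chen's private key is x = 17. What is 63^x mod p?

Shared key K = 63^17 mod 193.
63^1 ≡ 63 (mod 193)
63^2 = (63^1)^2 ≡ 63^2 = 3969 ≡ 109 (mod 193)
63^4 = (63^2)^2 ≡ 109^2 = 11881 ≡ 108 (mod 193)
63^8 = (63^4)^2 ≡ 108^2 = 11664 ≡ 84 (mod 193)
63^16 = (63^8)^2 ≡ 84^2 = 7056 ≡ 108 (mod 193)
63^17 = 63^16 · 63^1 ≡ 108 · 63 ≡ 49 (mod 193).

49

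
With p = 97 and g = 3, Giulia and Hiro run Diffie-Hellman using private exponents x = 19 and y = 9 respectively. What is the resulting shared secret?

Giulia sends A = g^x mod p = 3^19 mod 97.
3^1 ≡ 3 (mod 97)
3^2 = (3^1)^2 ≡ 3^2 = 9 ≡ 9 (mod 97)
3^4 = (3^2)^2 ≡ 9^2 = 81 ≡ 81 (mod 97)
3^8 = (3^4)^2 ≡ 81^2 = 6561 ≡ 62 (mod 97)
3^16 = (3^8)^2 ≡ 62^2 = 3844 ≡ 61 (mod 97)
3^19 = 3^16 · 3^2 · 3^1 ≡ 61 · 9 · 3 ≡ 95 (mod 97).
So A = 95. Hiro then computes K = A^y mod p = 95^9 mod 97.
95^1 ≡ 95 (mod 97)
95^2 = (95^1)^2 ≡ 95^2 = 9025 ≡ 4 (mod 97)
95^4 = (95^2)^2 ≡ 4^2 = 16 ≡ 16 (mod 97)
95^8 = (95^4)^2 ≡ 16^2 = 256 ≡ 62 (mod 97)
95^9 = 95^8 · 95^1 ≡ 62 · 95 ≡ 70 (mod 97).

70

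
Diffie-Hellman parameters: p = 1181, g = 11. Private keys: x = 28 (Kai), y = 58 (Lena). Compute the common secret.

783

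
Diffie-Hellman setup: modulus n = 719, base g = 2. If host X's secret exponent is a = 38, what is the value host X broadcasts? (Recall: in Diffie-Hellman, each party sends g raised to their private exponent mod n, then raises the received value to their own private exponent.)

Public value = 2^38 mod 719.
2^1 ≡ 2 (mod 719)
2^2 = (2^1)^2 ≡ 2^2 = 4 ≡ 4 (mod 719)
2^4 = (2^2)^2 ≡ 4^2 = 16 ≡ 16 (mod 719)
2^8 = (2^4)^2 ≡ 16^2 = 256 ≡ 256 (mod 719)
2^16 = (2^8)^2 ≡ 256^2 = 65536 ≡ 107 (mod 719)
2^32 = (2^16)^2 ≡ 107^2 = 11449 ≡ 664 (mod 719)
2^38 = 2^32 · 2^4 · 2^2 ≡ 664 · 16 · 4 ≡ 75 (mod 719).

75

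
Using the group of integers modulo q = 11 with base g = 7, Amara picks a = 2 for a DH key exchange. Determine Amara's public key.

5

Public value = 7^2 (mod 11).
7^1 ≡ 7 (mod 11)
7^2 = (7^1)^2 ≡ 7^2 = 49 ≡ 5 (mod 11)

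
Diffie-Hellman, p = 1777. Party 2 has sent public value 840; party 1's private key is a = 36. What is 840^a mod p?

Shared key K = 840^36 mod 1777.
840^1 ≡ 840 (mod 1777)
840^2 = (840^1)^2 ≡ 840^2 = 705600 ≡ 131 (mod 1777)
840^4 = (840^2)^2 ≡ 131^2 = 17161 ≡ 1168 (mod 1777)
840^8 = (840^4)^2 ≡ 1168^2 = 1364224 ≡ 1265 (mod 1777)
840^16 = (840^8)^2 ≡ 1265^2 = 1600225 ≡ 925 (mod 1777)
840^32 = (840^16)^2 ≡ 925^2 = 855625 ≡ 888 (mod 1777)
840^36 = 840^32 · 840^4 ≡ 888 · 1168 ≡ 1193 (mod 1777).

1193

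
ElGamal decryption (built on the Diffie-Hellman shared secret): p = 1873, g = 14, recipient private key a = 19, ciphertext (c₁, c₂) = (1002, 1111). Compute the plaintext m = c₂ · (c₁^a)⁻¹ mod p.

944

Shared mask s = c₁^a mod p = 1002^19 mod 1873.
1002^1 ≡ 1002 (mod 1873)
1002^2 = (1002^1)^2 ≡ 1002^2 = 1004004 ≡ 76 (mod 1873)
1002^4 = (1002^2)^2 ≡ 76^2 = 5776 ≡ 157 (mod 1873)
1002^8 = (1002^4)^2 ≡ 157^2 = 24649 ≡ 300 (mod 1873)
1002^16 = (1002^8)^2 ≡ 300^2 = 90000 ≡ 96 (mod 1873)
1002^19 = 1002^16 · 1002^2 · 1002^1 ≡ 96 · 76 · 1002 ≡ 273 (mod 1873).
So s = 273; s⁻¹ ≡ 1331 (mod 1873).
m = c₂ · s⁻¹ mod 1873 = 1111 · 1331 mod 1873 = 944.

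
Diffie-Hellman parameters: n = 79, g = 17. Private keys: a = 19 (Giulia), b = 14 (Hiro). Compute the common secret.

67

Hiro sends B = g^b mod n = 17^14 mod 79.
17^1 ≡ 17 (mod 79)
17^2 = (17^1)^2 ≡ 17^2 = 289 ≡ 52 (mod 79)
17^4 = (17^2)^2 ≡ 52^2 = 2704 ≡ 18 (mod 79)
17^8 = (17^4)^2 ≡ 18^2 = 324 ≡ 8 (mod 79)
17^14 = 17^8 · 17^4 · 17^2 ≡ 8 · 18 · 52 ≡ 62 (mod 79).
So B = 62. Giulia then computes K = B^a mod n = 62^19 mod 79.
62^1 ≡ 62 (mod 79)
62^2 = (62^1)^2 ≡ 62^2 = 3844 ≡ 52 (mod 79)
62^4 = (62^2)^2 ≡ 52^2 = 2704 ≡ 18 (mod 79)
62^8 = (62^4)^2 ≡ 18^2 = 324 ≡ 8 (mod 79)
62^16 = (62^8)^2 ≡ 8^2 = 64 ≡ 64 (mod 79)
62^19 = 62^16 · 62^2 · 62^1 ≡ 64 · 52 · 62 ≡ 67 (mod 79).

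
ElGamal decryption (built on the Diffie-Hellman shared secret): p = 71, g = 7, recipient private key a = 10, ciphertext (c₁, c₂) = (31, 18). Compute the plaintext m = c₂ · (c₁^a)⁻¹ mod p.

Shared mask s = c₁^a mod p = 31^10 mod 71.
31^1 ≡ 31 (mod 71)
31^2 = (31^1)^2 ≡ 31^2 = 961 ≡ 38 (mod 71)
31^4 = (31^2)^2 ≡ 38^2 = 1444 ≡ 24 (mod 71)
31^8 = (31^4)^2 ≡ 24^2 = 576 ≡ 8 (mod 71)
31^10 = 31^8 · 31^2 ≡ 8 · 38 ≡ 20 (mod 71).
So s = 20; s⁻¹ ≡ 32 (mod 71).
m = c₂ · s⁻¹ mod 71 = 18 · 32 mod 71 = 8.

8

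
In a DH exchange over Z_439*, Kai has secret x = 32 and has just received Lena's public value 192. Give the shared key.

Shared key K = 192^32 mod 439.
192^1 ≡ 192 (mod 439)
192^2 = (192^1)^2 ≡ 192^2 = 36864 ≡ 427 (mod 439)
192^4 = (192^2)^2 ≡ 427^2 = 182329 ≡ 144 (mod 439)
192^8 = (192^4)^2 ≡ 144^2 = 20736 ≡ 103 (mod 439)
192^16 = (192^8)^2 ≡ 103^2 = 10609 ≡ 73 (mod 439)
192^32 = (192^16)^2 ≡ 73^2 = 5329 ≡ 61 (mod 439)

61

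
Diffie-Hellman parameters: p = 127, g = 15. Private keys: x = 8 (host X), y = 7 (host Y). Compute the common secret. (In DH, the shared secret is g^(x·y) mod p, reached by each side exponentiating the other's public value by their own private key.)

Host Y sends B = g^y mod p = 15^7 mod 127.
15^1 ≡ 15 (mod 127)
15^2 = (15^1)^2 ≡ 15^2 = 225 ≡ 98 (mod 127)
15^4 = (15^2)^2 ≡ 98^2 = 9604 ≡ 79 (mod 127)
15^7 = 15^4 · 15^2 · 15^1 ≡ 79 · 98 · 15 ≡ 52 (mod 127).
So B = 52. Host X then computes K = B^x mod p = 52^8 mod 127.
52^1 ≡ 52 (mod 127)
52^2 = (52^1)^2 ≡ 52^2 = 2704 ≡ 37 (mod 127)
52^4 = (52^2)^2 ≡ 37^2 = 1369 ≡ 99 (mod 127)
52^8 = (52^4)^2 ≡ 99^2 = 9801 ≡ 22 (mod 127)

22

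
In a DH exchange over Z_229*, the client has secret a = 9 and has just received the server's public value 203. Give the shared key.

161

Shared key K = 203^9 mod 229.
203^1 ≡ 203 (mod 229)
203^2 = (203^1)^2 ≡ 203^2 = 41209 ≡ 218 (mod 229)
203^4 = (203^2)^2 ≡ 218^2 = 47524 ≡ 121 (mod 229)
203^8 = (203^4)^2 ≡ 121^2 = 14641 ≡ 214 (mod 229)
203^9 = 203^8 · 203^1 ≡ 214 · 203 ≡ 161 (mod 229).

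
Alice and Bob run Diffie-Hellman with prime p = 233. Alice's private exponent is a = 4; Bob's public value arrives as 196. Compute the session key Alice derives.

Shared key K = 196^4 mod 233.
196^1 ≡ 196 (mod 233)
196^2 = (196^1)^2 ≡ 196^2 = 38416 ≡ 204 (mod 233)
196^4 = (196^2)^2 ≡ 204^2 = 41616 ≡ 142 (mod 233)

142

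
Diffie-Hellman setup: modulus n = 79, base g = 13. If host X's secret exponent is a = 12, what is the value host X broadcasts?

Public value = 13^12 (mod 79).
13^1 ≡ 13 (mod 79)
13^2 = (13^1)^2 ≡ 13^2 = 169 ≡ 11 (mod 79)
13^4 = (13^2)^2 ≡ 11^2 = 121 ≡ 42 (mod 79)
13^8 = (13^4)^2 ≡ 42^2 = 1764 ≡ 26 (mod 79)
13^12 = 13^8 · 13^4 ≡ 26 · 42 ≡ 65 (mod 79).

65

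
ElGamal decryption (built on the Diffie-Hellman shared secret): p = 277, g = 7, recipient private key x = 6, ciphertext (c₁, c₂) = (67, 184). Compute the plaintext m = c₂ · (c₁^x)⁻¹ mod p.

257

Shared mask s = c₁^x mod p = 67^6 mod 277.
67^1 ≡ 67 (mod 277)
67^2 = (67^1)^2 ≡ 67^2 = 4489 ≡ 57 (mod 277)
67^4 = (67^2)^2 ≡ 57^2 = 3249 ≡ 202 (mod 277)
67^6 = 67^4 · 67^2 ≡ 202 · 57 ≡ 157 (mod 277).
So s = 157; s⁻¹ ≡ 30 (mod 277).
m = c₂ · s⁻¹ mod 277 = 184 · 30 mod 277 = 257.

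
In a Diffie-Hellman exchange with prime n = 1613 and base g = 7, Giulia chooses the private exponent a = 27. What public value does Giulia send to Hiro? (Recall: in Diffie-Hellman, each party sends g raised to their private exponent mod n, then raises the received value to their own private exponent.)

Public value = 7^27 mod 1613.
7^1 ≡ 7 (mod 1613)
7^2 = (7^1)^2 ≡ 7^2 = 49 ≡ 49 (mod 1613)
7^4 = (7^2)^2 ≡ 49^2 = 2401 ≡ 788 (mod 1613)
7^8 = (7^4)^2 ≡ 788^2 = 620944 ≡ 1552 (mod 1613)
7^16 = (7^8)^2 ≡ 1552^2 = 2408704 ≡ 495 (mod 1613)
7^27 = 7^16 · 7^8 · 7^2 · 7^1 ≡ 495 · 1552 · 49 · 7 ≡ 188 (mod 1613).

188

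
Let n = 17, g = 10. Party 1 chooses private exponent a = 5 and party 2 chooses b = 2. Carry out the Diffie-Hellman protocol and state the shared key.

Party 2 sends B = g^b mod n = 10^2 mod 17.
10^1 ≡ 10 (mod 17)
10^2 = (10^1)^2 ≡ 10^2 = 100 ≡ 15 (mod 17)
So B = 15. Party 1 then computes K = B^a mod n = 15^5 mod 17.
15^1 ≡ 15 (mod 17)
15^2 = (15^1)^2 ≡ 15^2 = 225 ≡ 4 (mod 17)
15^4 = (15^2)^2 ≡ 4^2 = 16 ≡ 16 (mod 17)
15^5 = 15^4 · 15^1 ≡ 16 · 15 ≡ 2 (mod 17).

2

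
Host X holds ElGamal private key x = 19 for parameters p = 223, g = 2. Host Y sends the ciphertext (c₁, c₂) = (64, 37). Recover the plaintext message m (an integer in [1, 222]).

144

Shared mask s = c₁^x mod p = 64^19 mod 223.
64^1 ≡ 64 (mod 223)
64^2 = (64^1)^2 ≡ 64^2 = 4096 ≡ 82 (mod 223)
64^4 = (64^2)^2 ≡ 82^2 = 6724 ≡ 34 (mod 223)
64^8 = (64^4)^2 ≡ 34^2 = 1156 ≡ 41 (mod 223)
64^16 = (64^8)^2 ≡ 41^2 = 1681 ≡ 120 (mod 223)
64^19 = 64^16 · 64^2 · 64^1 ≡ 120 · 82 · 64 ≡ 8 (mod 223).
So s = 8; s⁻¹ ≡ 28 (mod 223).
m = c₂ · s⁻¹ mod 223 = 37 · 28 mod 223 = 144.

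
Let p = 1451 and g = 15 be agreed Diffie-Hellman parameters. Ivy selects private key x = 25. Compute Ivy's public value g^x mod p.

Public value = 15^25 mod 1451.
15^1 ≡ 15 (mod 1451)
15^2 = (15^1)^2 ≡ 15^2 = 225 ≡ 225 (mod 1451)
15^4 = (15^2)^2 ≡ 225^2 = 50625 ≡ 1291 (mod 1451)
15^8 = (15^4)^2 ≡ 1291^2 = 1666681 ≡ 933 (mod 1451)
15^16 = (15^8)^2 ≡ 933^2 = 870489 ≡ 1340 (mod 1451)
15^25 = 15^16 · 15^8 · 15^1 ≡ 1340 · 933 · 15 ≡ 576 (mod 1451).

576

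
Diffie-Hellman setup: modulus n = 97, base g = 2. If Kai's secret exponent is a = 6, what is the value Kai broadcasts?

Public value = 2^6 (mod 97).
2^1 ≡ 2 (mod 97)
2^2 = (2^1)^2 ≡ 2^2 = 4 ≡ 4 (mod 97)
2^4 = (2^2)^2 ≡ 4^2 = 16 ≡ 16 (mod 97)
2^6 = 2^4 · 2^2 ≡ 16 · 4 ≡ 64 (mod 97).

64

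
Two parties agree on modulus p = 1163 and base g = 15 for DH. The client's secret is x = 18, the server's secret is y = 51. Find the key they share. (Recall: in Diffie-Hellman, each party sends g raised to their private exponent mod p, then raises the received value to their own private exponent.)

64

The client sends A = g^x mod p = 15^18 mod 1163.
15^1 ≡ 15 (mod 1163)
15^2 = (15^1)^2 ≡ 15^2 = 225 ≡ 225 (mod 1163)
15^4 = (15^2)^2 ≡ 225^2 = 50625 ≡ 616 (mod 1163)
15^8 = (15^4)^2 ≡ 616^2 = 379456 ≡ 318 (mod 1163)
15^16 = (15^8)^2 ≡ 318^2 = 101124 ≡ 1106 (mod 1163)
15^18 = 15^16 · 15^2 ≡ 1106 · 225 ≡ 1131 (mod 1163).
So A = 1131. The server then computes K = A^y mod p = 1131^51 mod 1163.
1131^1 ≡ 1131 (mod 1163)
1131^2 = (1131^1)^2 ≡ 1131^2 = 1279161 ≡ 1024 (mod 1163)
1131^4 = (1131^2)^2 ≡ 1024^2 = 1048576 ≡ 713 (mod 1163)
1131^8 = (1131^4)^2 ≡ 713^2 = 508369 ≡ 138 (mod 1163)
1131^16 = (1131^8)^2 ≡ 138^2 = 19044 ≡ 436 (mod 1163)
1131^32 = (1131^16)^2 ≡ 436^2 = 190096 ≡ 527 (mod 1163)
1131^51 = 1131^32 · 1131^16 · 1131^2 · 1131^1 ≡ 527 · 436 · 1024 · 1131 ≡ 64 (mod 1163).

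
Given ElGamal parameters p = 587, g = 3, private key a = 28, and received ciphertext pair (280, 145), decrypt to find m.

Shared mask s = c₁^a mod p = 280^28 mod 587.
280^1 ≡ 280 (mod 587)
280^2 = (280^1)^2 ≡ 280^2 = 78400 ≡ 329 (mod 587)
280^4 = (280^2)^2 ≡ 329^2 = 108241 ≡ 233 (mod 587)
280^8 = (280^4)^2 ≡ 233^2 = 54289 ≡ 285 (mod 587)
280^16 = (280^8)^2 ≡ 285^2 = 81225 ≡ 219 (mod 587)
280^28 = 280^16 · 280^8 · 280^4 ≡ 219 · 285 · 233 ≡ 357 (mod 587).
So s = 357; s⁻¹ ≡ 416 (mod 587).
m = c₂ · s⁻¹ mod 587 = 145 · 416 mod 587 = 446.

446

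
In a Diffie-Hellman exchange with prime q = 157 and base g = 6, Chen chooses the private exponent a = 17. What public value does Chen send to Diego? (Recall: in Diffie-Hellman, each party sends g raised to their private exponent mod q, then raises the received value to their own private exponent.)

Public value = 6^17 mod 157.
6^1 ≡ 6 (mod 157)
6^2 = (6^1)^2 ≡ 6^2 = 36 ≡ 36 (mod 157)
6^4 = (6^2)^2 ≡ 36^2 = 1296 ≡ 40 (mod 157)
6^8 = (6^4)^2 ≡ 40^2 = 1600 ≡ 30 (mod 157)
6^16 = (6^8)^2 ≡ 30^2 = 900 ≡ 115 (mod 157)
6^17 = 6^16 · 6^1 ≡ 115 · 6 ≡ 62 (mod 157).

62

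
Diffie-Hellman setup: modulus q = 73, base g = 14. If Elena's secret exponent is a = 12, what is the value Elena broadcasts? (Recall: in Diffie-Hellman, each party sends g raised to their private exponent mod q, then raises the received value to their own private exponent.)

Public value = 14^12 mod 73.
14^1 ≡ 14 (mod 73)
14^2 = (14^1)^2 ≡ 14^2 = 196 ≡ 50 (mod 73)
14^4 = (14^2)^2 ≡ 50^2 = 2500 ≡ 18 (mod 73)
14^8 = (14^4)^2 ≡ 18^2 = 324 ≡ 32 (mod 73)
14^12 = 14^8 · 14^4 ≡ 32 · 18 ≡ 65 (mod 73).

65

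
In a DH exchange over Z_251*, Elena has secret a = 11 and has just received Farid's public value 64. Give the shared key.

25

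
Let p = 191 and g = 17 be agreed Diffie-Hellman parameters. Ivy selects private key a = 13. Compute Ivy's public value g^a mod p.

Public value = 17^13 mod 191.
17^1 ≡ 17 (mod 191)
17^2 = (17^1)^2 ≡ 17^2 = 289 ≡ 98 (mod 191)
17^4 = (17^2)^2 ≡ 98^2 = 9604 ≡ 54 (mod 191)
17^8 = (17^4)^2 ≡ 54^2 = 2916 ≡ 51 (mod 191)
17^13 = 17^8 · 17^4 · 17^1 ≡ 51 · 54 · 17 ≡ 23 (mod 191).

23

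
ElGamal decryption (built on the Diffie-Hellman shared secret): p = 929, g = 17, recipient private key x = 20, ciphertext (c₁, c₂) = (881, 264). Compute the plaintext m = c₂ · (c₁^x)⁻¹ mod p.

13

Shared mask s = c₁^x mod p = 881^20 mod 929.
881^1 ≡ 881 (mod 929)
881^2 = (881^1)^2 ≡ 881^2 = 776161 ≡ 446 (mod 929)
881^4 = (881^2)^2 ≡ 446^2 = 198916 ≡ 110 (mod 929)
881^8 = (881^4)^2 ≡ 110^2 = 12100 ≡ 23 (mod 929)
881^16 = (881^8)^2 ≡ 23^2 = 529 ≡ 529 (mod 929)
881^20 = 881^16 · 881^4 ≡ 529 · 110 ≡ 592 (mod 929).
So s = 592; s⁻¹ ≡ 827 (mod 929).
m = c₂ · s⁻¹ mod 929 = 264 · 827 mod 929 = 13.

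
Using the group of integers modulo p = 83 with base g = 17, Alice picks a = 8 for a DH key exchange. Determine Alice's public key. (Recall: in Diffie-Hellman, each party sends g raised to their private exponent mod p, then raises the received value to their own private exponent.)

Public value = 17^8 (mod 83).
17^1 ≡ 17 (mod 83)
17^2 = (17^1)^2 ≡ 17^2 = 289 ≡ 40 (mod 83)
17^4 = (17^2)^2 ≡ 40^2 = 1600 ≡ 23 (mod 83)
17^8 = (17^4)^2 ≡ 23^2 = 529 ≡ 31 (mod 83)

31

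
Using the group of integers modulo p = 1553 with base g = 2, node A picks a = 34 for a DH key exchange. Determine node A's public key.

Public value = 2^34 (mod 1553).
2^1 ≡ 2 (mod 1553)
2^2 = (2^1)^2 ≡ 2^2 = 4 ≡ 4 (mod 1553)
2^4 = (2^2)^2 ≡ 4^2 = 16 ≡ 16 (mod 1553)
2^8 = (2^4)^2 ≡ 16^2 = 256 ≡ 256 (mod 1553)
2^16 = (2^8)^2 ≡ 256^2 = 65536 ≡ 310 (mod 1553)
2^32 = (2^16)^2 ≡ 310^2 = 96100 ≡ 1367 (mod 1553)
2^34 = 2^32 · 2^2 ≡ 1367 · 4 ≡ 809 (mod 1553).

809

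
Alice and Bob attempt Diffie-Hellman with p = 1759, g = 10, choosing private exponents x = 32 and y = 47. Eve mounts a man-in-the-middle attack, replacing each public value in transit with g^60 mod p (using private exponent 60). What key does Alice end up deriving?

Alice receives Eve's public value M = 10^60 mod 1759 instead of the honest one.
10^1 ≡ 10 (mod 1759)
10^2 = (10^1)^2 ≡ 10^2 = 100 ≡ 100 (mod 1759)
10^4 = (10^2)^2 ≡ 100^2 = 10000 ≡ 1205 (mod 1759)
10^8 = (10^4)^2 ≡ 1205^2 = 1452025 ≡ 850 (mod 1759)
10^16 = (10^8)^2 ≡ 850^2 = 722500 ≡ 1310 (mod 1759)
10^32 = (10^16)^2 ≡ 1310^2 = 1716100 ≡ 1075 (mod 1759)
10^60 = 10^32 · 10^16 · 10^8 · 10^4 ≡ 1075 · 1310 · 850 · 1205 ≡ 1105 (mod 1759).
So M = 1105. Alice computes K = M^32 mod 1759.
1105^1 ≡ 1105 (mod 1759)
1105^2 = (1105^1)^2 ≡ 1105^2 = 1221025 ≡ 279 (mod 1759)
1105^4 = (1105^2)^2 ≡ 279^2 = 77841 ≡ 445 (mod 1759)
1105^8 = (1105^4)^2 ≡ 445^2 = 198025 ≡ 1017 (mod 1759)
1105^16 = (1105^8)^2 ≡ 1017^2 = 1034289 ≡ 1756 (mod 1759)
1105^32 = (1105^16)^2 ≡ 1756^2 = 3083536 ≡ 9 (mod 1759)

9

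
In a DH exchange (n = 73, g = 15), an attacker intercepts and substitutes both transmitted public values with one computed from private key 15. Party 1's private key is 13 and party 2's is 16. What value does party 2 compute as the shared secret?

Party 2 receives an attacker's public value M = 15^15 mod 73 instead of the honest one.
15^1 ≡ 15 (mod 73)
15^2 = (15^1)^2 ≡ 15^2 = 225 ≡ 6 (mod 73)
15^4 = (15^2)^2 ≡ 6^2 = 36 ≡ 36 (mod 73)
15^8 = (15^4)^2 ≡ 36^2 = 1296 ≡ 55 (mod 73)
15^15 = 15^8 · 15^4 · 15^2 · 15^1 ≡ 55 · 36 · 6 · 15 ≡ 7 (mod 73).
So M = 7. Party 2 computes K = M^16 mod 73.
7^1 ≡ 7 (mod 73)
7^2 = (7^1)^2 ≡ 7^2 = 49 ≡ 49 (mod 73)
7^4 = (7^2)^2 ≡ 49^2 = 2401 ≡ 65 (mod 73)
7^8 = (7^4)^2 ≡ 65^2 = 4225 ≡ 64 (mod 73)
7^16 = (7^8)^2 ≡ 64^2 = 4096 ≡ 8 (mod 73)

8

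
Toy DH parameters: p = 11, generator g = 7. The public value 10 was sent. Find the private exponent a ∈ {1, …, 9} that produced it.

5

Try successive powers of 7 modulo 11:
7^1 ≡ 7
7^2 ≡ 5
7^3 ≡ 2
7^4 ≡ 3
7^5 ≡ 10
Found: a = 5.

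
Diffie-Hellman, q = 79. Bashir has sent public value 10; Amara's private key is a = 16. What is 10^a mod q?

52

Shared key K = 10^16 mod 79.
10^1 ≡ 10 (mod 79)
10^2 = (10^1)^2 ≡ 10^2 = 100 ≡ 21 (mod 79)
10^4 = (10^2)^2 ≡ 21^2 = 441 ≡ 46 (mod 79)
10^8 = (10^4)^2 ≡ 46^2 = 2116 ≡ 62 (mod 79)
10^16 = (10^8)^2 ≡ 62^2 = 3844 ≡ 52 (mod 79)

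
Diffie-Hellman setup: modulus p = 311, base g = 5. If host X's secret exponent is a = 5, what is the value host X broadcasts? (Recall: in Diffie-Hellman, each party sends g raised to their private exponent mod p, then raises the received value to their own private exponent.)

15

Public value = 5^5 mod 311.
5^1 ≡ 5 (mod 311)
5^2 = (5^1)^2 ≡ 5^2 = 25 ≡ 25 (mod 311)
5^4 = (5^2)^2 ≡ 25^2 = 625 ≡ 3 (mod 311)
5^5 = 5^4 · 5^1 ≡ 3 · 5 ≡ 15 (mod 311).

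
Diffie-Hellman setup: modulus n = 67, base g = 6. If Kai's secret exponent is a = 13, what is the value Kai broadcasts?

39

Public value = 6^13 mod 67.
6^1 ≡ 6 (mod 67)
6^2 = (6^1)^2 ≡ 6^2 = 36 ≡ 36 (mod 67)
6^4 = (6^2)^2 ≡ 36^2 = 1296 ≡ 23 (mod 67)
6^8 = (6^4)^2 ≡ 23^2 = 529 ≡ 60 (mod 67)
6^13 = 6^8 · 6^4 · 6^1 ≡ 60 · 23 · 6 ≡ 39 (mod 67).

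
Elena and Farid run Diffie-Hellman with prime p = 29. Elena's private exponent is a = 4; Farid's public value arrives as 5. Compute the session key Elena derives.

16

Shared key K = 5^4 mod 29.
5^1 ≡ 5 (mod 29)
5^2 = (5^1)^2 ≡ 5^2 = 25 ≡ 25 (mod 29)
5^4 = (5^2)^2 ≡ 25^2 = 625 ≡ 16 (mod 29)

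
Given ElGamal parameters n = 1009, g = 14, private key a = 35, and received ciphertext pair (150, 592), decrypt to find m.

Shared mask s = c₁^a mod n = 150^35 mod 1009.
150^1 ≡ 150 (mod 1009)
150^2 = (150^1)^2 ≡ 150^2 = 22500 ≡ 302 (mod 1009)
150^4 = (150^2)^2 ≡ 302^2 = 91204 ≡ 394 (mod 1009)
150^8 = (150^4)^2 ≡ 394^2 = 155236 ≡ 859 (mod 1009)
150^16 = (150^8)^2 ≡ 859^2 = 737881 ≡ 302 (mod 1009)
150^32 = (150^16)^2 ≡ 302^2 = 91204 ≡ 394 (mod 1009)
150^35 = 150^32 · 150^2 · 150^1 ≡ 394 · 302 · 150 ≡ 1008 (mod 1009).
So s = 1008; s⁻¹ ≡ 1008 (mod 1009).
m = c₂ · s⁻¹ mod 1009 = 592 · 1008 mod 1009 = 417.

417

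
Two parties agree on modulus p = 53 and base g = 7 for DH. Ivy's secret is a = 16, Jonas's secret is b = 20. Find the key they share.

44

Ivy sends A = g^a mod p = 7^16 mod 53.
7^1 ≡ 7 (mod 53)
7^2 = (7^1)^2 ≡ 7^2 = 49 ≡ 49 (mod 53)
7^4 = (7^2)^2 ≡ 49^2 = 2401 ≡ 16 (mod 53)
7^8 = (7^4)^2 ≡ 16^2 = 256 ≡ 44 (mod 53)
7^16 = (7^8)^2 ≡ 44^2 = 1936 ≡ 28 (mod 53)
So A = 28. Jonas then computes K = A^b mod p = 28^20 mod 53.
28^1 ≡ 28 (mod 53)
28^2 = (28^1)^2 ≡ 28^2 = 784 ≡ 42 (mod 53)
28^4 = (28^2)^2 ≡ 42^2 = 1764 ≡ 15 (mod 53)
28^8 = (28^4)^2 ≡ 15^2 = 225 ≡ 13 (mod 53)
28^16 = (28^8)^2 ≡ 13^2 = 169 ≡ 10 (mod 53)
28^20 = 28^16 · 28^4 ≡ 10 · 15 ≡ 44 (mod 53).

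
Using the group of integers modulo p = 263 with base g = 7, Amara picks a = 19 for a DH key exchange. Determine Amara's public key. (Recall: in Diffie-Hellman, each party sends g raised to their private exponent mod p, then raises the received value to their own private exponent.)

10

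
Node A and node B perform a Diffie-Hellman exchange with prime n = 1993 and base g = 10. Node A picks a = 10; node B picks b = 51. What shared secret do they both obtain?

656

Node A sends A = g^a mod n = 10^10 mod 1993.
10^1 ≡ 10 (mod 1993)
10^2 = (10^1)^2 ≡ 10^2 = 100 ≡ 100 (mod 1993)
10^4 = (10^2)^2 ≡ 100^2 = 10000 ≡ 35 (mod 1993)
10^8 = (10^4)^2 ≡ 35^2 = 1225 ≡ 1225 (mod 1993)
10^10 = 10^8 · 10^2 ≡ 1225 · 100 ≡ 927 (mod 1993).
So A = 927. Node B then computes K = A^b mod n = 927^51 mod 1993.
927^1 ≡ 927 (mod 1993)
927^2 = (927^1)^2 ≡ 927^2 = 859329 ≡ 346 (mod 1993)
927^4 = (927^2)^2 ≡ 346^2 = 119716 ≡ 136 (mod 1993)
927^8 = (927^4)^2 ≡ 136^2 = 18496 ≡ 559 (mod 1993)
927^16 = (927^8)^2 ≡ 559^2 = 312481 ≡ 1573 (mod 1993)
927^32 = (927^16)^2 ≡ 1573^2 = 2474329 ≡ 1016 (mod 1993)
927^51 = 927^32 · 927^16 · 927^2 · 927^1 ≡ 1016 · 1573 · 346 · 927 ≡ 656 (mod 1993).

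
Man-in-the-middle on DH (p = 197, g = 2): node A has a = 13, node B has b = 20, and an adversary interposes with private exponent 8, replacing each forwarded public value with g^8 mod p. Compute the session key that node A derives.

133

Node A receives an adversary's public value M = 2^8 mod 197 instead of the honest one.
2^1 ≡ 2 (mod 197)
2^2 = (2^1)^2 ≡ 2^2 = 4 ≡ 4 (mod 197)
2^4 = (2^2)^2 ≡ 4^2 = 16 ≡ 16 (mod 197)
2^8 = (2^4)^2 ≡ 16^2 = 256 ≡ 59 (mod 197)
So M = 59. Node A computes K = M^13 mod 197.
59^1 ≡ 59 (mod 197)
59^2 = (59^1)^2 ≡ 59^2 = 3481 ≡ 132 (mod 197)
59^4 = (59^2)^2 ≡ 132^2 = 17424 ≡ 88 (mod 197)
59^8 = (59^4)^2 ≡ 88^2 = 7744 ≡ 61 (mod 197)
59^13 = 59^8 · 59^4 · 59^1 ≡ 61 · 88 · 59 ≡ 133 (mod 197).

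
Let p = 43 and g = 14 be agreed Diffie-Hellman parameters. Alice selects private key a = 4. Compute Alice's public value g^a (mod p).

17

Public value = 14^4 (mod 43).
14^1 ≡ 14 (mod 43)
14^2 = (14^1)^2 ≡ 14^2 = 196 ≡ 24 (mod 43)
14^4 = (14^2)^2 ≡ 24^2 = 576 ≡ 17 (mod 43)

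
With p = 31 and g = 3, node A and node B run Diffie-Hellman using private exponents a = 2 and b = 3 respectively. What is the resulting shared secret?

16

Node A sends A = g^a mod p = 3^2 mod 31.
3^1 ≡ 3 (mod 31)
3^2 = (3^1)^2 ≡ 3^2 = 9 ≡ 9 (mod 31)
So A = 9. Node B then computes K = A^b mod p = 9^3 mod 31.
9^1 ≡ 9 (mod 31)
9^2 = (9^1)^2 ≡ 9^2 = 81 ≡ 19 (mod 31)
9^3 = 9^2 · 9^1 ≡ 19 · 9 ≡ 16 (mod 31).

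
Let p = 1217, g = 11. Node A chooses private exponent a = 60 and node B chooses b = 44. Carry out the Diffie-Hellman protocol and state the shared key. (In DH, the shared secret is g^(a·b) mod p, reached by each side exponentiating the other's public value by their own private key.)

304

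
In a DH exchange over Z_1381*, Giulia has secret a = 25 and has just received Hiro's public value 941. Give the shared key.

260

Shared key K = 941^25 mod 1381.
941^1 ≡ 941 (mod 1381)
941^2 = (941^1)^2 ≡ 941^2 = 885481 ≡ 260 (mod 1381)
941^4 = (941^2)^2 ≡ 260^2 = 67600 ≡ 1312 (mod 1381)
941^8 = (941^4)^2 ≡ 1312^2 = 1721344 ≡ 618 (mod 1381)
941^16 = (941^8)^2 ≡ 618^2 = 381924 ≡ 768 (mod 1381)
941^25 = 941^16 · 941^8 · 941^1 ≡ 768 · 618 · 941 ≡ 260 (mod 1381).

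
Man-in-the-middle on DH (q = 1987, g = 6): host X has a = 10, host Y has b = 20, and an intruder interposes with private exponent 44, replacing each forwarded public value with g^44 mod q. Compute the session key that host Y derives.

408

Host Y receives an intruder's public value M = 6^44 mod 1987 instead of the honest one.
6^1 ≡ 6 (mod 1987)
6^2 = (6^1)^2 ≡ 6^2 = 36 ≡ 36 (mod 1987)
6^4 = (6^2)^2 ≡ 36^2 = 1296 ≡ 1296 (mod 1987)
6^8 = (6^4)^2 ≡ 1296^2 = 1679616 ≡ 601 (mod 1987)
6^16 = (6^8)^2 ≡ 601^2 = 361201 ≡ 1554 (mod 1987)
6^32 = (6^16)^2 ≡ 1554^2 = 2414916 ≡ 711 (mod 1987)
6^44 = 6^32 · 6^8 · 6^4 ≡ 711 · 601 · 1296 ≡ 273 (mod 1987).
So M = 273. Host Y computes K = M^20 mod 1987.
273^1 ≡ 273 (mod 1987)
273^2 = (273^1)^2 ≡ 273^2 = 74529 ≡ 1010 (mod 1987)
273^4 = (273^2)^2 ≡ 1010^2 = 1020100 ≡ 769 (mod 1987)
273^8 = (273^4)^2 ≡ 769^2 = 591361 ≡ 1222 (mod 1987)
273^16 = (273^8)^2 ≡ 1222^2 = 1493284 ≡ 1047 (mod 1987)
273^20 = 273^16 · 273^4 ≡ 1047 · 769 ≡ 408 (mod 1987).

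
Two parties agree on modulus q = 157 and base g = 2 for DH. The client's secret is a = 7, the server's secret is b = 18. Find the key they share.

49

The client sends A = g^a mod q = 2^7 mod 157.
2^1 ≡ 2 (mod 157)
2^2 = (2^1)^2 ≡ 2^2 = 4 ≡ 4 (mod 157)
2^4 = (2^2)^2 ≡ 4^2 = 16 ≡ 16 (mod 157)
2^7 = 2^4 · 2^2 · 2^1 ≡ 16 · 4 · 2 ≡ 128 (mod 157).
So A = 128. The server then computes K = A^b mod q = 128^18 mod 157.
128^1 ≡ 128 (mod 157)
128^2 = (128^1)^2 ≡ 128^2 = 16384 ≡ 56 (mod 157)
128^4 = (128^2)^2 ≡ 56^2 = 3136 ≡ 153 (mod 157)
128^8 = (128^4)^2 ≡ 153^2 = 23409 ≡ 16 (mod 157)
128^16 = (128^8)^2 ≡ 16^2 = 256 ≡ 99 (mod 157)
128^18 = 128^16 · 128^2 ≡ 99 · 56 ≡ 49 (mod 157).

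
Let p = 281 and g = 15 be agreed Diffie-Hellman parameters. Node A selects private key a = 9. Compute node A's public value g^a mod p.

27

Public value = 15^9 mod 281.
15^1 ≡ 15 (mod 281)
15^2 = (15^1)^2 ≡ 15^2 = 225 ≡ 225 (mod 281)
15^4 = (15^2)^2 ≡ 225^2 = 50625 ≡ 45 (mod 281)
15^8 = (15^4)^2 ≡ 45^2 = 2025 ≡ 58 (mod 281)
15^9 = 15^8 · 15^1 ≡ 58 · 15 ≡ 27 (mod 281).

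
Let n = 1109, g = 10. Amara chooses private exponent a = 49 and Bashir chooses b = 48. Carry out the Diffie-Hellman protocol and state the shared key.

69

Amara sends A = g^a mod n = 10^49 mod 1109.
10^1 ≡ 10 (mod 1109)
10^2 = (10^1)^2 ≡ 10^2 = 100 ≡ 100 (mod 1109)
10^4 = (10^2)^2 ≡ 100^2 = 10000 ≡ 19 (mod 1109)
10^8 = (10^4)^2 ≡ 19^2 = 361 ≡ 361 (mod 1109)
10^16 = (10^8)^2 ≡ 361^2 = 130321 ≡ 568 (mod 1109)
10^32 = (10^16)^2 ≡ 568^2 = 322624 ≡ 1014 (mod 1109)
10^49 = 10^32 · 10^16 · 10^1 ≡ 1014 · 568 · 10 ≡ 483 (mod 1109).
So A = 483. Bashir then computes K = A^b mod n = 483^48 mod 1109.
483^1 ≡ 483 (mod 1109)
483^2 = (483^1)^2 ≡ 483^2 = 233289 ≡ 399 (mod 1109)
483^4 = (483^2)^2 ≡ 399^2 = 159201 ≡ 614 (mod 1109)
483^8 = (483^4)^2 ≡ 614^2 = 376996 ≡ 1045 (mod 1109)
483^16 = (483^8)^2 ≡ 1045^2 = 1092025 ≡ 769 (mod 1109)
483^32 = (483^16)^2 ≡ 769^2 = 591361 ≡ 264 (mod 1109)
483^48 = 483^32 · 483^16 ≡ 264 · 769 ≡ 69 (mod 1109).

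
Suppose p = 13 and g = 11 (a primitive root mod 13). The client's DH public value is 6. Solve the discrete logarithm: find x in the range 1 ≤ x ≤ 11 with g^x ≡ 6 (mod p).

Try successive powers of 11 modulo 13:
11^1 ≡ 11
11^2 ≡ 4
11^3 ≡ 5
11^4 ≡ 3
11^5 ≡ 7
11^6 ≡ 12
11^7 ≡ 2
11^8 ≡ 9
11^9 ≡ 8
11^10 ≡ 10
11^11 ≡ 6
Found: x = 11.

11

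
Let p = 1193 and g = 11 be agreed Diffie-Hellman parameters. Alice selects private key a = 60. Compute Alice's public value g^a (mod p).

57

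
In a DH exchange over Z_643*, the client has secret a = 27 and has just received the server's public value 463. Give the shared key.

613

Shared key K = 463^27 mod 643.
463^1 ≡ 463 (mod 643)
463^2 = (463^1)^2 ≡ 463^2 = 214369 ≡ 250 (mod 643)
463^4 = (463^2)^2 ≡ 250^2 = 62500 ≡ 129 (mod 643)
463^8 = (463^4)^2 ≡ 129^2 = 16641 ≡ 566 (mod 643)
463^16 = (463^8)^2 ≡ 566^2 = 320356 ≡ 142 (mod 643)
463^27 = 463^16 · 463^8 · 463^2 · 463^1 ≡ 142 · 566 · 250 · 463 ≡ 613 (mod 643).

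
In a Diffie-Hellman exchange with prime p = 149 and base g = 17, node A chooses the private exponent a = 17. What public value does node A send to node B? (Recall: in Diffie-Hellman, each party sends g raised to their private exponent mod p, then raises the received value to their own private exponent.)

Public value = 17^17 mod 149.
17^1 ≡ 17 (mod 149)
17^2 = (17^1)^2 ≡ 17^2 = 289 ≡ 140 (mod 149)
17^4 = (17^2)^2 ≡ 140^2 = 19600 ≡ 81 (mod 149)
17^8 = (17^4)^2 ≡ 81^2 = 6561 ≡ 5 (mod 149)
17^16 = (17^8)^2 ≡ 5^2 = 25 ≡ 25 (mod 149)
17^17 = 17^16 · 17^1 ≡ 25 · 17 ≡ 127 (mod 149).

127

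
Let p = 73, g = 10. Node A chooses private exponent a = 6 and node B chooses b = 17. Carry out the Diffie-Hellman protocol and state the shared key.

Node A sends A = g^a mod p = 10^6 mod 73.
10^1 ≡ 10 (mod 73)
10^2 = (10^1)^2 ≡ 10^2 = 100 ≡ 27 (mod 73)
10^4 = (10^2)^2 ≡ 27^2 = 729 ≡ 72 (mod 73)
10^6 = 10^4 · 10^2 ≡ 72 · 27 ≡ 46 (mod 73).
So A = 46. Node B then computes K = A^b mod p = 46^17 mod 73.
46^1 ≡ 46 (mod 73)
46^2 = (46^1)^2 ≡ 46^2 = 2116 ≡ 72 (mod 73)
46^4 = (46^2)^2 ≡ 72^2 = 5184 ≡ 1 (mod 73)
46^8 = (46^4)^2 ≡ 1^2 = 1 ≡ 1 (mod 73)
46^16 = (46^8)^2 ≡ 1^2 = 1 ≡ 1 (mod 73)
46^17 = 46^16 · 46^1 ≡ 1 · 46 ≡ 46 (mod 73).

46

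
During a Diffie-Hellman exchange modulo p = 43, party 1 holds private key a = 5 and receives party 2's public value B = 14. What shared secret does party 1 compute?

23

Shared key K = 14^5 mod 43.
14^1 ≡ 14 (mod 43)
14^2 = (14^1)^2 ≡ 14^2 = 196 ≡ 24 (mod 43)
14^4 = (14^2)^2 ≡ 24^2 = 576 ≡ 17 (mod 43)
14^5 = 14^4 · 14^1 ≡ 17 · 14 ≡ 23 (mod 43).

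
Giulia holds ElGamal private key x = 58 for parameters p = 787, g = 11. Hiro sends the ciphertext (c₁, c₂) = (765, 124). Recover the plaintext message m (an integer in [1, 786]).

741

Shared mask s = c₁^x mod p = 765^58 mod 787.
765^1 ≡ 765 (mod 787)
765^2 = (765^1)^2 ≡ 765^2 = 585225 ≡ 484 (mod 787)
765^4 = (765^2)^2 ≡ 484^2 = 234256 ≡ 517 (mod 787)
765^8 = (765^4)^2 ≡ 517^2 = 267289 ≡ 496 (mod 787)
765^16 = (765^8)^2 ≡ 496^2 = 246016 ≡ 472 (mod 787)
765^32 = (765^16)^2 ≡ 472^2 = 222784 ≡ 63 (mod 787)
765^58 = 765^32 · 765^16 · 765^8 · 765^2 ≡ 63 · 472 · 496 · 484 ≡ 579 (mod 787).
So s = 579; s⁻¹ ≡ 647 (mod 787).
m = c₂ · s⁻¹ mod 787 = 124 · 647 mod 787 = 741.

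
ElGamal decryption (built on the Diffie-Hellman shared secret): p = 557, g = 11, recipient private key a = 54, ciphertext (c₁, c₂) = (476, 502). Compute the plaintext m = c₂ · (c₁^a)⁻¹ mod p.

234

Shared mask s = c₁^a mod p = 476^54 mod 557.
476^1 ≡ 476 (mod 557)
476^2 = (476^1)^2 ≡ 476^2 = 226576 ≡ 434 (mod 557)
476^4 = (476^2)^2 ≡ 434^2 = 188356 ≡ 90 (mod 557)
476^8 = (476^4)^2 ≡ 90^2 = 8100 ≡ 302 (mod 557)
476^16 = (476^8)^2 ≡ 302^2 = 91204 ≡ 413 (mod 557)
476^32 = (476^16)^2 ≡ 413^2 = 170569 ≡ 127 (mod 557)
476^54 = 476^32 · 476^16 · 476^4 · 476^2 ≡ 127 · 413 · 90 · 434 ≡ 383 (mod 557).
So s = 383; s⁻¹ ≡ 16 (mod 557).
m = c₂ · s⁻¹ mod 557 = 502 · 16 mod 557 = 234.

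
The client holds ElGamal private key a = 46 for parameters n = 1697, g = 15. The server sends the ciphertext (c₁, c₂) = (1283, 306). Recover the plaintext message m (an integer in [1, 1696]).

Shared mask s = c₁^a mod n = 1283^46 mod 1697.
1283^1 ≡ 1283 (mod 1697)
1283^2 = (1283^1)^2 ≡ 1283^2 = 1646089 ≡ 1696 (mod 1697)
1283^4 = (1283^2)^2 ≡ 1696^2 = 2876416 ≡ 1 (mod 1697)
1283^8 = (1283^4)^2 ≡ 1^2 = 1 ≡ 1 (mod 1697)
1283^16 = (1283^8)^2 ≡ 1^2 = 1 ≡ 1 (mod 1697)
1283^32 = (1283^16)^2 ≡ 1^2 = 1 ≡ 1 (mod 1697)
1283^46 = 1283^32 · 1283^8 · 1283^4 · 1283^2 ≡ 1 · 1 · 1 · 1696 ≡ 1696 (mod 1697).
So s = 1696; s⁻¹ ≡ 1696 (mod 1697).
m = c₂ · s⁻¹ mod 1697 = 306 · 1696 mod 1697 = 1391.

1391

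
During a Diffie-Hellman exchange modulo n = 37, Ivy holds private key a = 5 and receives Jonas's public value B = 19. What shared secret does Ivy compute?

Shared key K = 19^5 mod 37.
19^1 ≡ 19 (mod 37)
19^2 = (19^1)^2 ≡ 19^2 = 361 ≡ 28 (mod 37)
19^4 = (19^2)^2 ≡ 28^2 = 784 ≡ 7 (mod 37)
19^5 = 19^4 · 19^1 ≡ 7 · 19 ≡ 22 (mod 37).

22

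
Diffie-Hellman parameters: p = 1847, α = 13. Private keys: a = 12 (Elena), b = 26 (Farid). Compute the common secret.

594

Elena sends A = α^a mod p = 13^12 mod 1847.
13^1 ≡ 13 (mod 1847)
13^2 = (13^1)^2 ≡ 13^2 = 169 ≡ 169 (mod 1847)
13^4 = (13^2)^2 ≡ 169^2 = 28561 ≡ 856 (mod 1847)
13^8 = (13^4)^2 ≡ 856^2 = 732736 ≡ 1324 (mod 1847)
13^12 = 13^8 · 13^4 ≡ 1324 · 856 ≡ 1133 (mod 1847).
So A = 1133. Farid then computes K = A^b mod p = 1133^26 mod 1847.
1133^1 ≡ 1133 (mod 1847)
1133^2 = (1133^1)^2 ≡ 1133^2 = 1283689 ≡ 24 (mod 1847)
1133^4 = (1133^2)^2 ≡ 24^2 = 576 ≡ 576 (mod 1847)
1133^8 = (1133^4)^2 ≡ 576^2 = 331776 ≡ 1163 (mod 1847)
1133^16 = (1133^8)^2 ≡ 1163^2 = 1352569 ≡ 565 (mod 1847)
1133^26 = 1133^16 · 1133^8 · 1133^2 ≡ 565 · 1163 · 24 ≡ 594 (mod 1847).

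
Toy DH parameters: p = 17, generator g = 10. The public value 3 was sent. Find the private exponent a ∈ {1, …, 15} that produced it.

11

Try successive powers of 10 modulo 17:
10^1 ≡ 10
10^2 ≡ 15
10^3 ≡ 14
10^4 ≡ 4
10^5 ≡ 6
10^6 ≡ 9
10^7 ≡ 5
10^8 ≡ 16
10^9 ≡ 7
10^10 ≡ 2
10^11 ≡ 3
Found: a = 11.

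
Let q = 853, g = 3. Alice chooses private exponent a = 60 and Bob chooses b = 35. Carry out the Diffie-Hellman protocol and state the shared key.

538

Bob sends B = g^b mod q = 3^35 mod 853.
3^1 ≡ 3 (mod 853)
3^2 = (3^1)^2 ≡ 3^2 = 9 ≡ 9 (mod 853)
3^4 = (3^2)^2 ≡ 9^2 = 81 ≡ 81 (mod 853)
3^8 = (3^4)^2 ≡ 81^2 = 6561 ≡ 590 (mod 853)
3^16 = (3^8)^2 ≡ 590^2 = 348100 ≡ 76 (mod 853)
3^32 = (3^16)^2 ≡ 76^2 = 5776 ≡ 658 (mod 853)
3^35 = 3^32 · 3^2 · 3^1 ≡ 658 · 9 · 3 ≡ 706 (mod 853).
So B = 706. Alice then computes K = B^a mod q = 706^60 mod 853.
706^1 ≡ 706 (mod 853)
706^2 = (706^1)^2 ≡ 706^2 = 498436 ≡ 284 (mod 853)
706^4 = (706^2)^2 ≡ 284^2 = 80656 ≡ 474 (mod 853)
706^8 = (706^4)^2 ≡ 474^2 = 224676 ≡ 337 (mod 853)
706^16 = (706^8)^2 ≡ 337^2 = 113569 ≡ 120 (mod 853)
706^32 = (706^16)^2 ≡ 120^2 = 14400 ≡ 752 (mod 853)
706^60 = 706^32 · 706^16 · 706^8 · 706^4 ≡ 752 · 120 · 337 · 474 ≡ 538 (mod 853).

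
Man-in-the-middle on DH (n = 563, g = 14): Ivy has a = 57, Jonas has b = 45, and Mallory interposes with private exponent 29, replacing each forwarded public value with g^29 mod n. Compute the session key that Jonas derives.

Jonas receives Mallory's public value M = 14^29 mod 563 instead of the honest one.
14^1 ≡ 14 (mod 563)
14^2 = (14^1)^2 ≡ 14^2 = 196 ≡ 196 (mod 563)
14^4 = (14^2)^2 ≡ 196^2 = 38416 ≡ 132 (mod 563)
14^8 = (14^4)^2 ≡ 132^2 = 17424 ≡ 534 (mod 563)
14^16 = (14^8)^2 ≡ 534^2 = 285156 ≡ 278 (mod 563)
14^29 = 14^16 · 14^8 · 14^4 · 14^1 ≡ 278 · 534 · 132 · 14 ≡ 93 (mod 563).
So M = 93. Jonas computes K = M^45 mod 563.
93^1 ≡ 93 (mod 563)
93^2 = (93^1)^2 ≡ 93^2 = 8649 ≡ 204 (mod 563)
93^4 = (93^2)^2 ≡ 204^2 = 41616 ≡ 517 (mod 563)
93^8 = (93^4)^2 ≡ 517^2 = 267289 ≡ 427 (mod 563)
93^16 = (93^8)^2 ≡ 427^2 = 182329 ≡ 480 (mod 563)
93^32 = (93^16)^2 ≡ 480^2 = 230400 ≡ 133 (mod 563)
93^45 = 93^32 · 93^8 · 93^4 · 93^1 ≡ 133 · 427 · 517 · 93 ≡ 55 (mod 563).

55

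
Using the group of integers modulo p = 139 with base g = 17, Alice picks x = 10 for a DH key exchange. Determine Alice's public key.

Public value = 17^10 (mod 139).
17^1 ≡ 17 (mod 139)
17^2 = (17^1)^2 ≡ 17^2 = 289 ≡ 11 (mod 139)
17^4 = (17^2)^2 ≡ 11^2 = 121 ≡ 121 (mod 139)
17^8 = (17^4)^2 ≡ 121^2 = 14641 ≡ 46 (mod 139)
17^10 = 17^8 · 17^2 ≡ 46 · 11 ≡ 89 (mod 139).

89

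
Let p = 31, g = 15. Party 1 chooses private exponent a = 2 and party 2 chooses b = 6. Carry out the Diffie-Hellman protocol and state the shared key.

Party 2 sends B = g^b mod p = 15^6 mod 31.
15^1 ≡ 15 (mod 31)
15^2 = (15^1)^2 ≡ 15^2 = 225 ≡ 8 (mod 31)
15^4 = (15^2)^2 ≡ 8^2 = 64 ≡ 2 (mod 31)
15^6 = 15^4 · 15^2 ≡ 2 · 8 ≡ 16 (mod 31).
So B = 16. Party 1 then computes K = B^a mod p = 16^2 mod 31.
16^1 ≡ 16 (mod 31)
16^2 = (16^1)^2 ≡ 16^2 = 256 ≡ 8 (mod 31)

8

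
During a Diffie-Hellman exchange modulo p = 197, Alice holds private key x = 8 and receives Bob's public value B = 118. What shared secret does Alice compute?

53

Shared key K = 118^8 mod 197.
118^1 ≡ 118 (mod 197)
118^2 = (118^1)^2 ≡ 118^2 = 13924 ≡ 134 (mod 197)
118^4 = (118^2)^2 ≡ 134^2 = 17956 ≡ 29 (mod 197)
118^8 = (118^4)^2 ≡ 29^2 = 841 ≡ 53 (mod 197)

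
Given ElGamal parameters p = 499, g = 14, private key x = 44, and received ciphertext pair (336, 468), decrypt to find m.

Shared mask s = c₁^x mod p = 336^44 mod 499.
336^1 ≡ 336 (mod 499)
336^2 = (336^1)^2 ≡ 336^2 = 112896 ≡ 122 (mod 499)
336^4 = (336^2)^2 ≡ 122^2 = 14884 ≡ 413 (mod 499)
336^8 = (336^4)^2 ≡ 413^2 = 170569 ≡ 410 (mod 499)
336^16 = (336^8)^2 ≡ 410^2 = 168100 ≡ 436 (mod 499)
336^32 = (336^16)^2 ≡ 436^2 = 190096 ≡ 476 (mod 499)
336^44 = 336^32 · 336^8 · 336^4 ≡ 476 · 410 · 413 ≡ 105 (mod 499).
So s = 105; s⁻¹ ≡ 480 (mod 499).
m = c₂ · s⁻¹ mod 499 = 468 · 480 mod 499 = 90.

90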